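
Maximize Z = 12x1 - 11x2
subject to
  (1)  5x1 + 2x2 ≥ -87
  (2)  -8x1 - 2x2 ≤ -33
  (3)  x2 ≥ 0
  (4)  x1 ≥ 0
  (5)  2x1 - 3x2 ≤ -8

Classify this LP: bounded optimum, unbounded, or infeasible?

From the feasible point (0, 33/2), moving in the direction (3, 2) keeps every constraint satisfied while Z increases without bound.

unbounded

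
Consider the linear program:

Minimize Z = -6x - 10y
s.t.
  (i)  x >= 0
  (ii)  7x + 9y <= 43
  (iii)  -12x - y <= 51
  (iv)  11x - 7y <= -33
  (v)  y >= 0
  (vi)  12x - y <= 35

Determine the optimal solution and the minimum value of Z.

Extreme points and Z = -6x - 10y:
  (0, 43/9) → Z = -430/9
  (0, 33/7) → Z = -330/7
  (1/37, 176/37) → Z = -1766/37

At the optimal vertex, x = 0 and 7x + 9y = 43.
Solving simultaneously gives x = 0, y = 43/9.

x = 0, y = 43/9, minimum Z = -430/9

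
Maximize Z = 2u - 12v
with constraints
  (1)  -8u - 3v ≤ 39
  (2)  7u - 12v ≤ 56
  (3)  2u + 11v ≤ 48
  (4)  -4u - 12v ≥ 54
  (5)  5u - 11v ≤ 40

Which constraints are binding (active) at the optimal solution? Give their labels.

Feasible corners and Z = 2u - 12v:
  (-51/14, -23/7) → Z = 225/7
  (-3, -5) → Z = 54
  (-57/52, -215/52) → Z = 1233/26

The maximum is at (-3, -5). Substituting into each constraint, equality holds for (1) and (5); the remaining constraints have slack.

(1) and (5)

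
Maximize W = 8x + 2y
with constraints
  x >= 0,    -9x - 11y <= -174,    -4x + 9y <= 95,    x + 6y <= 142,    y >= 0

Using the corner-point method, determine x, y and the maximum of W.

x = 142, y = 0, maximum W = 1136

Corner points and W = 8x + 2y:
  (521/125, 1551/125) → W = 1454/25
  (58/3, 0) → W = 464/3
  (236/11, 221/11) → W = 2330/11
  (142, 0) → W = 1136

At the optimal vertex, x + 6y = 142 and y = 0.
Solving simultaneously gives x = 142, y = 0.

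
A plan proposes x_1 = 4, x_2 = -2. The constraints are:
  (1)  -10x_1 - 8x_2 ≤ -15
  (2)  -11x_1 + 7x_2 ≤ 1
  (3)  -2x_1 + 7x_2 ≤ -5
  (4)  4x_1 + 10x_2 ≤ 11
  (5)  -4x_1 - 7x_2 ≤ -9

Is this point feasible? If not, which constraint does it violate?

Constraint (5): -4x_1 - 7x_2 = -2, which is not ≤ -9. All other constraints are satisfied.

not feasible — violates (5)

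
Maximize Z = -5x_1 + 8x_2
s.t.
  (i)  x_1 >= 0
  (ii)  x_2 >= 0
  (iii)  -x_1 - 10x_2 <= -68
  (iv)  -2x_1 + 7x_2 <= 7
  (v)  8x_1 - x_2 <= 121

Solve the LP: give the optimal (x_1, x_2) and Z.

Feasible corners and Z = -5x_1 + 8x_2:
  (406/27, 143/27) → Z = -886/27
  (142/9, 47/9) → Z = -334/9
  (427/27, 149/27) → Z = -943/27

x_1 = 406/27, x_2 = 143/27, maximum Z = -886/27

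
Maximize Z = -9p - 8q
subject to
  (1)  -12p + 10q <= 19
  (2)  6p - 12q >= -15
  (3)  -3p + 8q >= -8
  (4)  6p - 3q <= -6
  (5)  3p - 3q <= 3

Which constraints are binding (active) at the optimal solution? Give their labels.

Vertices and Z = -9p - 8q:
  (-13/14, 11/14) → Z = 29/14
  (-116/33, -51/22) → Z = 552/11
  (-1/2, 1) → Z = -7/2
  (-24/13, -22/13) → Z = 392/13

The maximum is at (-116/33, -51/22). Substituting into each constraint, equality holds for (1) and (3); the remaining constraints have slack.

(1) and (3)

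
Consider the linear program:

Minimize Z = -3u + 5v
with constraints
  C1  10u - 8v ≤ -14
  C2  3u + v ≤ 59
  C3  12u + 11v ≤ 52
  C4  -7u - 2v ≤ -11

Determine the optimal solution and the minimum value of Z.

u = 15/19, v = 52/19, minimum Z = 215/19

Extreme points and Z = -3u + 5v:
  (131/103, 344/103) → Z = 1327/103
  (15/19, 52/19) → Z = 215/19
  (17/53, 232/53) → Z = 1109/53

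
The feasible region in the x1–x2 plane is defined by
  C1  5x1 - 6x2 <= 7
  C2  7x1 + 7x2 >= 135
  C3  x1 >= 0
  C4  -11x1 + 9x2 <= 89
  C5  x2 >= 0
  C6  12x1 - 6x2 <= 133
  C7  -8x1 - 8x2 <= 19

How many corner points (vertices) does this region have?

4

The feasible vertices (each the meet of two boundaries and inside every other half-plane) are:
  (859/77, 626/77)
  (18, 83/6)
  (148/35, 527/35)
  (577/14, 2531/42)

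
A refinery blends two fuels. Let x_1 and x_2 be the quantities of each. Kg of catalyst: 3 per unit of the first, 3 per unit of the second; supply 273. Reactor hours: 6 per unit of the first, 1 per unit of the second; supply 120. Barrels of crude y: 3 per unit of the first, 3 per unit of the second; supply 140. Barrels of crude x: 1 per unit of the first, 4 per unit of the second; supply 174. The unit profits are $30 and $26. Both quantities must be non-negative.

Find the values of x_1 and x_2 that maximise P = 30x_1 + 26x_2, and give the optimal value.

x_1 = 44/3, x_2 = 32, maximum P = 1272

Feasible corners and P = 30x_1 + 26x_2:
  (0, 0) → P = 0
  (0, 87/2) → P = 1131
  (20, 0) → P = 600
  (44/3, 32) → P = 1272
  (38/9, 382/9) → P = 11072/9

The optimum lies where 6x_1 + x_2 = 120 and 3x_1 + 3x_2 = 140.
Solving simultaneously gives x_1 = 44/3, x_2 = 32.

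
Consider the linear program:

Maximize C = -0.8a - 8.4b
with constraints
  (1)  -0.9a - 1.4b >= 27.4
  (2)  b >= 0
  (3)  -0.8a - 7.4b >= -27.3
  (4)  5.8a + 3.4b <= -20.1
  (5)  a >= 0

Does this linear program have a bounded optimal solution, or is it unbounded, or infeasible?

infeasible

The boundaries -0.9a - 1.4b = 27.4 and b = 0 meet at (-274/9, 0), but that point violates a ≥ 0. Every candidate vertex is excluded by some other constraint, so the feasible region is empty.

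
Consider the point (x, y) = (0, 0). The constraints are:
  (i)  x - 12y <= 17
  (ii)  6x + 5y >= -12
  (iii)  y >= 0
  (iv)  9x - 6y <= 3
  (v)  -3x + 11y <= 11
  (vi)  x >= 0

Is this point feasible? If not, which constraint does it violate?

(i): 0 ≤ 17 ✓
(ii): 0 ≥ -12 ✓
(iii): 0 ≥ 0 ✓
(iv): 0 ≤ 3 ✓
(v): 0 ≤ 11 ✓
(vi): 0 ≥ 0 ✓

feasible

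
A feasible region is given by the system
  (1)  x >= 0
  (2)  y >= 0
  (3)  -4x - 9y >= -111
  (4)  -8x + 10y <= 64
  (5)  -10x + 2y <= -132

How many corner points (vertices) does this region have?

Of the 10 pairwise boundary intersections, those satisfying every inequality are:
  (111/4, 0)
  (66/5, 0)
  (705/49, 291/49)

3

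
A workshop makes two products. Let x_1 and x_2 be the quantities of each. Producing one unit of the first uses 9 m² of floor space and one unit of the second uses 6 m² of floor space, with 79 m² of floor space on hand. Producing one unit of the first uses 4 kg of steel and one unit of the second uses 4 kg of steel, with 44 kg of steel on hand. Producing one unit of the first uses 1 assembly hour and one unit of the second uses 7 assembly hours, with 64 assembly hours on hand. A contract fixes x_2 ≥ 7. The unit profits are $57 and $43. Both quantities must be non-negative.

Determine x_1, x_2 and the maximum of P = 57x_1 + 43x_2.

Corner points and P = 57x_1 + 43x_2:
  (0, 64/7) → P = 2752/7
  (0, 7) → P = 301
  (13/6, 53/6) → P = 1510/3
  (4, 7) → P = 529

The binding constraints are 4x_1 + 4x_2 = 44 and x_2 = 7.
Solving simultaneously gives x_1 = 4, x_2 = 7.

x_1 = 4, x_2 = 7, maximum P = 529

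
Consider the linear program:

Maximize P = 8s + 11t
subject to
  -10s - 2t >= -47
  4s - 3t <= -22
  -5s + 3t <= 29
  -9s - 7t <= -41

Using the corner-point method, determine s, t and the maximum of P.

Corner points and P = 8s + 11t:
  (97/38, 204/19) → P = 2632/19
  (83/40, 105/8) → P = 6439/40
  (-31/55, 362/55) → P = 3734/55
  (-40/31, 233/31) → P = 2243/31

s = 83/40, t = 105/8, maximum P = 6439/40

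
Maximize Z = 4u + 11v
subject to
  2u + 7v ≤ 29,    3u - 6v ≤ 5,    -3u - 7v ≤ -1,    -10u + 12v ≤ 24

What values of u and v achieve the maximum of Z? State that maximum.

Vertices and Z = 4u + 11v:
  (19/3, 7/3) → Z = 51
  (90/47, 169/47) → Z = 2219/47
  (41/39, -4/13) → Z = 32/39
  (-78/53, 41/53) → Z = 139/53

The optimum lies where 2u + 7v = 29 and 3u - 6v = 5.
Solving simultaneously gives u = 19/3, v = 7/3.

u = 19/3, v = 7/3, maximum Z = 51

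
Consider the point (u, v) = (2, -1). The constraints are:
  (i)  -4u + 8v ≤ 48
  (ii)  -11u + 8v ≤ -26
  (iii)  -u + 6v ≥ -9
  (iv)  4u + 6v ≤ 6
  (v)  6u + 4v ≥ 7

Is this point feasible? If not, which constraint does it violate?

(i): -16 ≤ 48 ✓
(ii): -30 ≤ -26 ✓
(iii): -8 ≥ -9 ✓
(iv): 2 ≤ 6 ✓
(v): 8 ≥ 7 ✓

feasible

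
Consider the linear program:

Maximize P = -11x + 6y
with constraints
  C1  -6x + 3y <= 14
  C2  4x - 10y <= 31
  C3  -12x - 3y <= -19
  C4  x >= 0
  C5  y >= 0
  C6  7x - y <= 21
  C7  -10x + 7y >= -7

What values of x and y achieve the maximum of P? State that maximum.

Vertices and P = -11x + 6y:
  (5/18, 47/9) → P = 509/18
  (77/15, 224/15) → P = 497/15
  (77/57, 53/57) → P = -529/57
  (140/39, 161/39) → P = -574/39

x = 77/15, y = 224/15, maximum P = 497/15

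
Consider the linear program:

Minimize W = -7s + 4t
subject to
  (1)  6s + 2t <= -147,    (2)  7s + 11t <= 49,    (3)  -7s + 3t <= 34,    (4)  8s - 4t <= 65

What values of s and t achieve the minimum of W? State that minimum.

s = -331/4, t = -727/4, minimum W = -591/4

The binding constraints are -7s + 3t = 34 and 8s - 4t = 65.
Solving simultaneously gives s = -331/4, t = -727/4.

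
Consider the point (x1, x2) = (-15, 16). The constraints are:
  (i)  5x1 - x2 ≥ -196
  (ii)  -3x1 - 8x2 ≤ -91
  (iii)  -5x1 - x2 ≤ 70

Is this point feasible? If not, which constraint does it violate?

not feasible — violates (ii)

Constraint (ii): -3x1 - 8x2 = -83, which is not ≤ -91. All other constraints are satisfied.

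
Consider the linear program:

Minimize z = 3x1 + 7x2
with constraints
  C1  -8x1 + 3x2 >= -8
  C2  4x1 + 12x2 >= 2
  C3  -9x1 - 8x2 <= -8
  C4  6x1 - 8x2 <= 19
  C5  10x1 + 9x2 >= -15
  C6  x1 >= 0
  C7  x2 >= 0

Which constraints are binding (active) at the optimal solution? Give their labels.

Extreme points and z = 3x1 + 7x2:
  (1, 0) → z = 3
  (0, 1) → z = 7
  (8/9, 0) → z = 8/3
The feasible region is unbounded (it extends along (0, 1), (3, 8)), but z strictly increases along every unbounded feasible direction, so there is no improving ray and the minimum is attained at a vertex.

The minimum is at (8/9, 0). Substituting into each constraint, equality holds for C3 and C7; the remaining constraints have slack.

C3 and C7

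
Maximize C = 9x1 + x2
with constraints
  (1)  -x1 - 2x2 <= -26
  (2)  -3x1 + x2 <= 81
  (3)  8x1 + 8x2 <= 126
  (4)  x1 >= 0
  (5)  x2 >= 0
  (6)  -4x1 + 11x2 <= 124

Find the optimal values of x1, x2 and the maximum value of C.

x1 = 11/2, x2 = 41/4, maximum C = 239/4

Feasible corners and C = 9x1 + x2:
  (11/2, 41/4) → C = 239/4
  (2, 12) → C = 30
  (197/60, 187/15) → C = 2521/60

At the optimal vertex, -x1 - 2x2 = -26 and 8x1 + 8x2 = 126.
Solving simultaneously gives x1 = 11/2, x2 = 41/4.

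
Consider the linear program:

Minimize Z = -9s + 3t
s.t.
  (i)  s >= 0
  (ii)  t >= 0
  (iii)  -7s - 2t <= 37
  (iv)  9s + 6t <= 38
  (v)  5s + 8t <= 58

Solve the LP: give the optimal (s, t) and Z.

s = 38/9, t = 0, minimum Z = -38

Corner points and Z = -9s + 3t:
  (0, 0) → Z = 0
  (0, 19/3) → Z = 19
  (38/9, 0) → Z = -38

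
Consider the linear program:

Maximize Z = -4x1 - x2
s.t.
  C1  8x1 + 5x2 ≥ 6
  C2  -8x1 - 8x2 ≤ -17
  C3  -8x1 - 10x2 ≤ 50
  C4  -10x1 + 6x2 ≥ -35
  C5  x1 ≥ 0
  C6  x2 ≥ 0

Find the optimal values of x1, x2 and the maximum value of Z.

Extreme points and Z = -4x1 - x2:
  (0, 17/8) → Z = -17/8
  (17/8, 0) → Z = -17/2
  (7/2, 0) → Z = -14
The feasible region is unbounded (it extends along (0, 1), (3, 5)), but Z strictly decreases along every unbounded feasible direction, so there is no improving ray and the maximum is attained at a vertex.

The binding constraints are -8x1 - 8x2 = -17 and x1 = 0.
Solving simultaneously gives x1 = 0, x2 = 17/8.

x1 = 0, x2 = 17/8, maximum Z = -17/8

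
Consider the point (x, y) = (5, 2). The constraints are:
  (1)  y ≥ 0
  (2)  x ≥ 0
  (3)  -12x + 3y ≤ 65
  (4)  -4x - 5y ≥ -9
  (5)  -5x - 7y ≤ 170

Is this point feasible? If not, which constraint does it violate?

not feasible — violates (4)

Constraint (4): -4x - 5y = -30, which is not ≥ -9. All other constraints are satisfied.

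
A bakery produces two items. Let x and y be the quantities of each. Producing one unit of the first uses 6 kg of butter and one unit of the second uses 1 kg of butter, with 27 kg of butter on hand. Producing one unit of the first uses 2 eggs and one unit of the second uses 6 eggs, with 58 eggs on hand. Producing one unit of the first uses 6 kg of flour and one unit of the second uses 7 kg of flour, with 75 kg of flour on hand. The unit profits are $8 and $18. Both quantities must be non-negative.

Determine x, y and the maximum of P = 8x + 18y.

Feasible corners and P = 8x + 18y:
  (0, 0) → P = 0
  (0, 29/3) → P = 174
  (9/2, 0) → P = 36
  (19/6, 8) → P = 508/3
  (2, 9) → P = 178

x = 2, y = 9, maximum P = 178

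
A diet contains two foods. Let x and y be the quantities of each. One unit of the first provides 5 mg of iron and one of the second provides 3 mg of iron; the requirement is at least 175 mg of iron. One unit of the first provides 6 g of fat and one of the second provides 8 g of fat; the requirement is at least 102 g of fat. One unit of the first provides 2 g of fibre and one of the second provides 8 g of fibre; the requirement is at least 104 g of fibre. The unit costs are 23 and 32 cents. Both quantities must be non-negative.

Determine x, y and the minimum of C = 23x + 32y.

Corner points and C = 23x + 32y:
  (0, 175/3) → C = 5600/3
  (52, 0) → C = 1196
  (32, 5) → C = 896
The feasible region is unbounded (it extends along (0, 1), (1, 0)), but C strictly increases along every unbounded feasible direction, so there is no improving ray and the minimum is attained at a vertex.

x = 32, y = 5, minimum C = 896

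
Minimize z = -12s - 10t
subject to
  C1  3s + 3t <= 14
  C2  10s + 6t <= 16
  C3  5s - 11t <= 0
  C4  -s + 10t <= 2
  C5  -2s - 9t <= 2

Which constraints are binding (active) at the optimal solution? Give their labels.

Vertices and z = -12s - 10t:
  (22/39, 10/39) → z = -28/3
  (-22/67, -10/67) → z = 364/67
  (-38/29, 2/29) → z = 436/29

The minimum is at (22/39, 10/39). Substituting into each constraint, equality holds for C3 and C4; the remaining constraints have slack.

C3 and C4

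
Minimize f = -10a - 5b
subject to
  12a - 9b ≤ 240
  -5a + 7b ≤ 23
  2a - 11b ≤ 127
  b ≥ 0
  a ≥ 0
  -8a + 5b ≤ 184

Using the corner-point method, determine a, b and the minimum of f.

The binding constraints are 12a - 9b = 240 and -5a + 7b = 23.
Solving simultaneously gives a = 629/13, b = 492/13.

a = 629/13, b = 492/13, minimum f = -8750/13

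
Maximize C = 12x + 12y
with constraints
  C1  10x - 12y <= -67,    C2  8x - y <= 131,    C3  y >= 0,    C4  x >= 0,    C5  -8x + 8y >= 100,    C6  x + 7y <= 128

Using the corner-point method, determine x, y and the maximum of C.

At the optimal vertex, -8x + 8y = 100 and x + 7y = 128.
Solving simultaneously gives x = 81/16, y = 281/16.

x = 81/16, y = 281/16, maximum C = 543/2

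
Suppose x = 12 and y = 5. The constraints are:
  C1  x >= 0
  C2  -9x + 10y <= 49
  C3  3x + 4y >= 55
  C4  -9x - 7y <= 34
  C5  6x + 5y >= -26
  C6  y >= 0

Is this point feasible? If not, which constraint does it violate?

C1: 12 ≥ 0 ✓
C2: -58 ≤ 49 ✓
C3: 56 ≥ 55 ✓
C4: -143 ≤ 34 ✓
C5: 97 ≥ -26 ✓
C6: 5 ≥ 0 ✓

feasible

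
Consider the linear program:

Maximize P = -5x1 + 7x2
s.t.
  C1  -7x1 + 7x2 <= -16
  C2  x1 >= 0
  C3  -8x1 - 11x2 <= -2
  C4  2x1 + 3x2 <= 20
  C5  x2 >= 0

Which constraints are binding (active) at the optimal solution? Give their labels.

C1 and C4

Extreme points and P = -5x1 + 7x2:
  (188/35, 108/35) → P = -184/35
  (16/7, 0) → P = -80/7
  (10, 0) → P = -50

The maximum is at (188/35, 108/35). Substituting into each constraint, equality holds for C1 and C4; the remaining constraints have slack.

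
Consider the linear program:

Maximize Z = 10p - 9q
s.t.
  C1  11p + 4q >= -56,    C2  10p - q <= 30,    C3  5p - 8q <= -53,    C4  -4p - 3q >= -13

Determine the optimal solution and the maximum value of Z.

Corner points and Z = 10p - 9q:
  (-55/9, 101/36) → Z = -3109/36
  (-220/17, 367/17) → Z = -5503/17
  (-55/47, 277/47) → Z = -3043/47

p = -55/47, q = 277/47, maximum Z = -3043/47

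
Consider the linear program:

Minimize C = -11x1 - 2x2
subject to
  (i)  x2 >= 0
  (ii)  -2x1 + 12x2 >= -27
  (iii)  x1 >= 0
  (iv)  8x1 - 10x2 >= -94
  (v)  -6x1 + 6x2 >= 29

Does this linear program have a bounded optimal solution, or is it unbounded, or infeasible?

bounded optimum

Feasible corners and C = -11x1 - 2x2:
  (0, 47/5) → C = -94/5
  (0, 29/6) → C = -29/3
  (137/6, 83/3) → C = -613/2
The feasible region has finitely many vertices and no improving ray; the minimum is -613/2 at (137/6, 83/3).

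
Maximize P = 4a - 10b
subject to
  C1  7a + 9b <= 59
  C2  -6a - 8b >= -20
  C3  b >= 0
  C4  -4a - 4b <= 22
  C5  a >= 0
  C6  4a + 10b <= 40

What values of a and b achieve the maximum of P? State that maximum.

a = 10/3, b = 0, maximum P = 40/3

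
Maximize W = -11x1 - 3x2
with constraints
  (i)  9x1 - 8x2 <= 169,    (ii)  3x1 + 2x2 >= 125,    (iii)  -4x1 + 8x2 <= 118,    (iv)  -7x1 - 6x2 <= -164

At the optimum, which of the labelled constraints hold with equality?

Vertices and W = -11x1 - 3x2:
  (223/7, 103/7) → W = -2762/7
  (287/5, 869/20) → W = -3047/4
  (191/8, 427/16) → W = -5483/16

The maximum is at (191/8, 427/16). Substituting into each constraint, equality holds for (ii) and (iii); the remaining constraints have slack.

(ii) and (iii)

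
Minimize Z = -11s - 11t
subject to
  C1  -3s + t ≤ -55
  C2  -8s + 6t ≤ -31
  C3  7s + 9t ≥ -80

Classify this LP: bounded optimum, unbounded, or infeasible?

unbounded

From the feasible point (299/10, 347/10), moving in the direction (9, -7) keeps every constraint satisfied while Z decreases without bound.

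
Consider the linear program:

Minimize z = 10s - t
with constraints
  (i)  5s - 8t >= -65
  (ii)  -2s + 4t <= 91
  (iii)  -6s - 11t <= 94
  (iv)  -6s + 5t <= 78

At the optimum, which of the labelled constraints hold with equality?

(iii) and (iv)

Corner points and z = 10s - t:
  (117, 325/4) → z = 4355/4
  (-13, 0) → z = -130
  (-83/6, -1) → z = -412/3
The feasible region is unbounded (it extends along (11, -6), (2, 1)), but z strictly increases along every unbounded feasible direction, so there is no improving ray and the minimum is attained at a vertex.

The minimum is at (-83/6, -1). Substituting into each constraint, equality holds for (iii) and (iv); the remaining constraints have slack.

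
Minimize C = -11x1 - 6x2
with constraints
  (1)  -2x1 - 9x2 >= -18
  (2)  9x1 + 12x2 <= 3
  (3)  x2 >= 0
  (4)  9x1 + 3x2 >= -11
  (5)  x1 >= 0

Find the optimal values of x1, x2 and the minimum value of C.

x1 = 1/3, x2 = 0, minimum C = -11/3

Extreme points and C = -11x1 - 6x2:
  (1/3, 0) → C = -11/3
  (0, 1/4) → C = -3/2
  (0, 0) → C = 0

At the optimal vertex, 9x1 + 12x2 = 3 and x2 = 0.
Solving simultaneously gives x1 = 1/3, x2 = 0.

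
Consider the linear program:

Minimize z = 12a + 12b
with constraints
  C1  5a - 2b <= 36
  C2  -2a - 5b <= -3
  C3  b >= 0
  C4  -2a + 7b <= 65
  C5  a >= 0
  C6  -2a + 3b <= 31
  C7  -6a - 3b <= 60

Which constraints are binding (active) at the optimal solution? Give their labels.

C2 and C5

Corner points and z = 12a + 12b:
  (36/5, 0) → z = 432/5
  (382/31, 397/31) → z = 9348/31
  (3/2, 0) → z = 18
  (0, 3/5) → z = 36/5
  (0, 65/7) → z = 780/7

The minimum is at (0, 3/5). Substituting into each constraint, equality holds for C2 and C5; the remaining constraints have slack.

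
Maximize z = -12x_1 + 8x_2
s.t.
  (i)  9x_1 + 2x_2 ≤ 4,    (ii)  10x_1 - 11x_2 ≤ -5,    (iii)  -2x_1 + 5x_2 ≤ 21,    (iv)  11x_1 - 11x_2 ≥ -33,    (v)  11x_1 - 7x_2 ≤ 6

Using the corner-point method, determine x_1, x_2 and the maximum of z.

Feasible corners and z = -12x_1 + 8x_2:
  (2/7, 5/7) → z = 16/7
  (-2/11, 31/11) → z = 272/11
  (-28, -25) → z = 136

x_1 = -28, x_2 = -25, maximum z = 136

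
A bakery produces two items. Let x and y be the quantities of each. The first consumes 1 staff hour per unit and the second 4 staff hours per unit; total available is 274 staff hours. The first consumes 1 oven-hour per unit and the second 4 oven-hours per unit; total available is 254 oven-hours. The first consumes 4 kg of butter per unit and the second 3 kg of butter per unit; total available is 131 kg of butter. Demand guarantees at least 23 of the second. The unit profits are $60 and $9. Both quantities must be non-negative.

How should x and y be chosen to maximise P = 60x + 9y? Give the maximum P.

x = 31/2, y = 23, maximum P = 1137

The optimum lies where 4x + 3y = 131 and y = 23.
Solving simultaneously gives x = 31/2, y = 23.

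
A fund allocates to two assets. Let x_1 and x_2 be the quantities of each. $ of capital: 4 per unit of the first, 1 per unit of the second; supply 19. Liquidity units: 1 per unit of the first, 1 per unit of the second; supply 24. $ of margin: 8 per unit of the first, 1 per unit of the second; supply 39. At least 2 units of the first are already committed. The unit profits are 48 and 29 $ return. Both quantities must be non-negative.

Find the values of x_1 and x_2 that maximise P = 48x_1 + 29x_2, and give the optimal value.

x_1 = 2, x_2 = 11, maximum P = 415

The optimum lies where 4x_1 + x_2 = 19 and x_1 = 2.
Solving simultaneously gives x_1 = 2, x_2 = 11.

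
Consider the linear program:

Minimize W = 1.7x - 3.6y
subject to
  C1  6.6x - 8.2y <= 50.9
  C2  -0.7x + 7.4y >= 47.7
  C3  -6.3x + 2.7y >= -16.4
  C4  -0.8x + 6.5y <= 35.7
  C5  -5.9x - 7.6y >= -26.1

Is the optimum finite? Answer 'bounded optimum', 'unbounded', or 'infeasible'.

The boundaries 6.6x - 8.2y = 50.9 and -6.3x + 2.7y = -16.4 meet at (-295/3384, -7081/1128), but that point violates -0.7x + 7.4y ≥ 47.7. Every candidate vertex is excluded by some other constraint, so the feasible region is empty.

infeasible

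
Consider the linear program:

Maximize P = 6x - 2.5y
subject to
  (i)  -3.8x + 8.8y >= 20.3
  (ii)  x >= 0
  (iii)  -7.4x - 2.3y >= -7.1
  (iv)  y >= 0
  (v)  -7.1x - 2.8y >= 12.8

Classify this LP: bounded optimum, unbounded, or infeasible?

infeasible

The boundaries -3.8x + 8.8y = 20.3 and x = 0 meet at (0, 203/88), but that point violates -7.1x - 2.8y ≥ 12.8. Every candidate vertex is excluded by some other constraint, so the feasible region is empty.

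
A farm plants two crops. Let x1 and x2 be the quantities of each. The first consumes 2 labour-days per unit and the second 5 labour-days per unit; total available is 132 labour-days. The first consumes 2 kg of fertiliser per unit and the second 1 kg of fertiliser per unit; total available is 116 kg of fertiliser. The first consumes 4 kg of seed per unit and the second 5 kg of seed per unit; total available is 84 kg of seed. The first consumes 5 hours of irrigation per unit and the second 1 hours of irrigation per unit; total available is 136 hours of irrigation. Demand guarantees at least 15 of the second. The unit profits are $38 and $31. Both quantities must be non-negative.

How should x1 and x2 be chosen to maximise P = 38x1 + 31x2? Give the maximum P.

Feasible corners and P = 38x1 + 31x2:
  (0, 84/5) → P = 2604/5
  (0, 15) → P = 465
  (9/4, 15) → P = 1101/2

The binding constraints are 4x1 + 5x2 = 84 and x2 = 15.
Solving simultaneously gives x1 = 9/4, x2 = 15.

x1 = 9/4, x2 = 15, maximum P = 1101/2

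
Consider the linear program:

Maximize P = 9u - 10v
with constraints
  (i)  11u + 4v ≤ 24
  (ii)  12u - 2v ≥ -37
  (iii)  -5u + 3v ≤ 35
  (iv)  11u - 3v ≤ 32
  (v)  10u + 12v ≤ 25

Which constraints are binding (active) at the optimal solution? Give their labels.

Vertices and P = 9u - 10v:
  (200/77, -8/7) → P = 2680/77
  (47/23, 35/92) → P = 671/46
  (-25/2, -113/2) → P = 905/2
  (-197/82, 335/82) → P = -5123/82

The maximum is at (-25/2, -113/2). Substituting into each constraint, equality holds for (ii) and (iv); the remaining constraints have slack.

(ii) and (iv)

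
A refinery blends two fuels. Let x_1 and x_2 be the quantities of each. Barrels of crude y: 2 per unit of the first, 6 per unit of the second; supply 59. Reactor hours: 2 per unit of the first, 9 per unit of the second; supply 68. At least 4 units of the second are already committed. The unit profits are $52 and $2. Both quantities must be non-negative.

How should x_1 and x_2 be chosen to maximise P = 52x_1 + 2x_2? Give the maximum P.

Feasible corners and P = 52x_1 + 2x_2:
  (0, 68/9) → P = 136/9
  (0, 4) → P = 8
  (16, 4) → P = 840

The binding constraints are 2x_1 + 9x_2 = 68 and x_2 = 4.
Solving simultaneously gives x_1 = 16, x_2 = 4.

x_1 = 16, x_2 = 4, maximum P = 840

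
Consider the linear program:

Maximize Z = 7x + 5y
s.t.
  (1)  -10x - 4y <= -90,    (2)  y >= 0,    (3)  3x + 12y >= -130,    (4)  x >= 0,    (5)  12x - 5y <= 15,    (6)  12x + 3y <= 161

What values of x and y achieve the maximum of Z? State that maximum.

Vertices and Z = 7x + 5y:
  (0, 45/2) → Z = 225/2
  (255/49, 465/49) → Z = 4110/49
  (0, 161/3) → Z = 805/3
  (425/48, 73/4) → Z = 7355/48

x = 0, y = 161/3, maximum Z = 805/3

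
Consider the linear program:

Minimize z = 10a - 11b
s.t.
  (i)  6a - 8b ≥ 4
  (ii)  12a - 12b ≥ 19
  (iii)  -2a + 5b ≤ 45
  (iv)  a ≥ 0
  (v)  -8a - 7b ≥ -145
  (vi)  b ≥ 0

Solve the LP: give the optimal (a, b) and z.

a = 13/3, b = 11/4, minimum z = 157/12

Corner points and z = 10a - 11b:
  (13/3, 11/4) → z = 157/12
  (594/53, 419/53) → z = 1331/53
  (19/12, 0) → z = 95/6
  (145/8, 0) → z = 725/4

At the optimal vertex, 6a - 8b = 4 and 12a - 12b = 19.
Solving simultaneously gives a = 13/3, b = 11/4.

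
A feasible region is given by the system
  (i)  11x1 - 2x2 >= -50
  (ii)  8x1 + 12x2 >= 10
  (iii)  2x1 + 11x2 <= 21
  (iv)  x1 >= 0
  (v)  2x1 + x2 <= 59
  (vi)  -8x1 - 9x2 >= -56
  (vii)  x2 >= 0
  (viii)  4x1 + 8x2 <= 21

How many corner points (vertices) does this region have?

Intersecting each pair of boundary lines and keeping only the points that satisfy every inequality leaves:
  (0, 5/6)
  (5/4, 0)
  (0, 21/11)
  (9/4, 3/2)
  (21/4, 0)

5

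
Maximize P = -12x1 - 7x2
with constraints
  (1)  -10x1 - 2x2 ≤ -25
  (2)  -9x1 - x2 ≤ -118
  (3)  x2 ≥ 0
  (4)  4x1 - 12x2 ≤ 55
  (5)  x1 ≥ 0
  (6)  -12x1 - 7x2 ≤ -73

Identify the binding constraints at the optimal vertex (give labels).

(2) and (3)

Corner points and P = -12x1 - 7x2:
  (118/9, 0) → P = -472/3
  (0, 118) → P = -826
  (55/4, 0) → P = -165
The feasible region is unbounded (it extends along (3, 1), (0, 1)), but P strictly decreases along every unbounded feasible direction, so there is no improving ray and the maximum is attained at a vertex.

The maximum is at (118/9, 0). Substituting into each constraint, equality holds for (2) and (3); the remaining constraints have slack.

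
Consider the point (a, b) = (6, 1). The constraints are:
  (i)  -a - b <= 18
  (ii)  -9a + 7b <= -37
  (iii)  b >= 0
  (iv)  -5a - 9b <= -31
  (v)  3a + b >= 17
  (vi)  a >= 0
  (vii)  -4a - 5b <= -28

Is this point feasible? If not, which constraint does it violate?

(i): -7 ≤ 18 ✓
(ii): -47 ≤ -37 ✓
(iii): 1 ≥ 0 ✓
(iv): -39 ≤ -31 ✓
(v): 19 ≥ 17 ✓
(vi): 6 ≥ 0 ✓
(vii): -29 ≤ -28 ✓

feasible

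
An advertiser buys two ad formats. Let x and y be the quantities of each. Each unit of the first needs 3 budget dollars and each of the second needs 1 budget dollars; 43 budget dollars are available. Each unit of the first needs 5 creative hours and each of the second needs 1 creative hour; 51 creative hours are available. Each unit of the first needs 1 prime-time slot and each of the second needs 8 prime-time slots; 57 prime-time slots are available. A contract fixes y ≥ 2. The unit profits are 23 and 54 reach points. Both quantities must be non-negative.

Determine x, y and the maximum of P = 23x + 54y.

Feasible corners and P = 23x + 54y:
  (0, 57/8) → P = 1539/4
  (0, 2) → P = 108
  (9, 6) → P = 531
  (49/5, 2) → P = 1667/5

At the optimal vertex, 5x + y = 51 and x + 8y = 57.
Solving simultaneously gives x = 9, y = 6.

x = 9, y = 6, maximum P = 531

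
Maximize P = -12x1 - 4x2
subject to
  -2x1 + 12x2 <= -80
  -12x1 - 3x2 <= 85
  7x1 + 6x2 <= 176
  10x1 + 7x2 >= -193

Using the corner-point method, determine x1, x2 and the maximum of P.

x1 = -8/27, x2 = -733/27, maximum P = 3028/27

Extreme points and P = -12x1 - 4x2:
  (-26/5, -113/15) → P = 1388/15
  (27, -13/6) → P = -946/3
  (-8/27, -733/27) → P = 3028/27
The feasible region is unbounded (it extends along (7, -10), (6, -7)), but P strictly decreases along every unbounded feasible direction, so there is no improving ray and the maximum is attained at a vertex.

At the optimal vertex, -12x1 - 3x2 = 85 and 10x1 + 7x2 = -193.
Solving simultaneously gives x1 = -8/27, x2 = -733/27.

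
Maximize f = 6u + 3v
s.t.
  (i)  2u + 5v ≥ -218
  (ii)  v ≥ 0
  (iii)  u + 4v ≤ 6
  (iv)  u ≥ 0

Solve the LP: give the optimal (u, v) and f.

Feasible corners and f = 6u + 3v:
  (6, 0) → f = 36
  (0, 0) → f = 0
  (0, 3/2) → f = 9/2

u = 6, v = 0, maximum f = 36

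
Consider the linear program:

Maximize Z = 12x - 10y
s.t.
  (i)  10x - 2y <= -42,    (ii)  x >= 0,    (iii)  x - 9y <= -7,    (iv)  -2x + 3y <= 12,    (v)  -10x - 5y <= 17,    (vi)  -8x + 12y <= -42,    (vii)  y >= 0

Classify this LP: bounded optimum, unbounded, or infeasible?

infeasible

The boundaries x - 9y = -7 and -8x + 12y = -42 meet at (77/10, 49/30), but that point violates 10x - 2y ≤ -42. Every candidate vertex is excluded by some other constraint, so the feasible region is empty.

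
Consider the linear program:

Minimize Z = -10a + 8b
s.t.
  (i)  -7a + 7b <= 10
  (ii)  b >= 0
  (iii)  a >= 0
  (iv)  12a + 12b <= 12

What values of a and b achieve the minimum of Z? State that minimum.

Extreme points and Z = -10a + 8b:
  (0, 0) → Z = 0
  (1, 0) → Z = -10
  (0, 1) → Z = 8

The binding constraints are b = 0 and 12a + 12b = 12.
Solving simultaneously gives a = 1, b = 0.

a = 1, b = 0, minimum Z = -10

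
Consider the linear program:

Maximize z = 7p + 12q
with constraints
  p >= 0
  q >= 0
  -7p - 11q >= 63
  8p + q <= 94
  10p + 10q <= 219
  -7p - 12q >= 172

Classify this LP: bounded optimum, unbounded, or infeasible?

infeasible

The boundaries p = 0 and -7p - 12q = 172 meet at (0, -43/3), but that point violates q ≥ 0. Every candidate vertex is excluded by some other constraint, so the feasible region is empty.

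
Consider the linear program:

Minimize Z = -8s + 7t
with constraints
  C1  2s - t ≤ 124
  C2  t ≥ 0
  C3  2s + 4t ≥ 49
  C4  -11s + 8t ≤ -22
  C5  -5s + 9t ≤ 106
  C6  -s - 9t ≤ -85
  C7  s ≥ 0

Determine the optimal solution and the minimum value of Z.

Corner points and Z = -8s + 7t:
  (94, 64) → Z = -304
  (1201/19, 46/19) → Z = -9286/19
  (1046/59, 1276/59) → Z = 564/59
  (878/107, 913/107) → Z = -633/107

The binding constraints are 2s - t = 124 and -s - 9t = -85.
Solving simultaneously gives s = 1201/19, t = 46/19.

s = 1201/19, t = 46/19, minimum Z = -9286/19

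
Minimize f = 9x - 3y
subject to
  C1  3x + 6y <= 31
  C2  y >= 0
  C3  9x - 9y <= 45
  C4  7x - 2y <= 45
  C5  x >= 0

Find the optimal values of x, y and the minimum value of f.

x = 0, y = 31/6, minimum f = -31/2

At the optimal vertex, 3x + 6y = 31 and x = 0.
Solving simultaneously gives x = 0, y = 31/6.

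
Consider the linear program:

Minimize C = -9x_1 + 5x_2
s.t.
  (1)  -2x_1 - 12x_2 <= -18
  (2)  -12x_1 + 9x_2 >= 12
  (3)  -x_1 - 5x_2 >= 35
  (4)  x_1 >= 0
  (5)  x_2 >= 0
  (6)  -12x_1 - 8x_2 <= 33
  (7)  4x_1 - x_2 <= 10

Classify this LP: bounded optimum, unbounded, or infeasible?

infeasible

The boundaries -2x_1 - 12x_2 = -18 and -12x_1 + 9x_2 = 12 meet at (1/9, 40/27), but that point violates -x_1 - 5x_2 ≥ 35. Every candidate vertex is excluded by some other constraint, so the feasible region is empty.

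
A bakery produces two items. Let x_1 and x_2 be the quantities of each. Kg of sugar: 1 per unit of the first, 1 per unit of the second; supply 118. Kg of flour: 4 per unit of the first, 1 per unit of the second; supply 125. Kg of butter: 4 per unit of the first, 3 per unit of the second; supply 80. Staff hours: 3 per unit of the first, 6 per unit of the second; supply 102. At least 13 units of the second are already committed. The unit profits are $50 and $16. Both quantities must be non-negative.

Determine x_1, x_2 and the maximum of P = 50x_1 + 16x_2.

The binding constraints are 3x_1 + 6x_2 = 102 and x_2 = 13.
Solving simultaneously gives x_1 = 8, x_2 = 13.

x_1 = 8, x_2 = 13, maximum P = 608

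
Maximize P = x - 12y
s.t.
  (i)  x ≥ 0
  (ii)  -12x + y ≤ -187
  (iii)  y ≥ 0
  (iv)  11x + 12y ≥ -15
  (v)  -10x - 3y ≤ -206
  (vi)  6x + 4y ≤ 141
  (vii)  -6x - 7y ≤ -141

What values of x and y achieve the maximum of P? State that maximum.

x = 47/2, y = 0, maximum P = 47/2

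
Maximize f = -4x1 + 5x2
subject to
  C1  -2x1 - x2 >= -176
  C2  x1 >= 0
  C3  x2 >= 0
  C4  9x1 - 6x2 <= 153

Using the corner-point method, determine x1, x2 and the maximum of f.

x1 = 0, x2 = 176, maximum f = 880

Vertices and f = -4x1 + 5x2:
  (0, 176) → f = 880
  (403/7, 426/7) → f = 74
  (0, 0) → f = 0
  (17, 0) → f = -68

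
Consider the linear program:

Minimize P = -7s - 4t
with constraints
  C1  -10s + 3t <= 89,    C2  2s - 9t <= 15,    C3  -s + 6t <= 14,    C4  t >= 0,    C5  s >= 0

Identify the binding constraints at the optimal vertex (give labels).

C2 and C3

Corner points and P = -7s - 4t:
  (72, 43/3) → P = -1684/3
  (15/2, 0) → P = -105/2
  (0, 7/3) → P = -28/3
  (0, 0) → P = 0

The minimum is at (72, 43/3). Substituting into each constraint, equality holds for C2 and C3; the remaining constraints have slack.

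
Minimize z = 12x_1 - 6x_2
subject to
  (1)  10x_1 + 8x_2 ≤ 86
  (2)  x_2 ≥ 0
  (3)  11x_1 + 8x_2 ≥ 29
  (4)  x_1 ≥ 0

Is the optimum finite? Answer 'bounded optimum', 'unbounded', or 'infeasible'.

Extreme points and z = 12x_1 - 6x_2:
  (43/5, 0) → z = 516/5
  (0, 43/4) → z = -129/2
  (29/11, 0) → z = 348/11
  (0, 29/8) → z = -87/4
The feasible region has finitely many vertices and no improving ray; the minimum is -129/2 at (0, 43/4).

bounded optimum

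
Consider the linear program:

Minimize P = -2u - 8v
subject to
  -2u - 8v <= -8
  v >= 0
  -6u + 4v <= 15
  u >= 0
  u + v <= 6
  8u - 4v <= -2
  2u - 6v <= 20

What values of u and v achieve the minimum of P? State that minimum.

Extreme points and P = -2u - 8v:
  (0, 1) → P = -8
  (2/9, 17/18) → P = -8
  (0, 15/4) → P = -30
  (9/10, 51/10) → P = -213/5
  (11/6, 25/6) → P = -37

At the optimal vertex, -6u + 4v = 15 and u + v = 6.
Solving simultaneously gives u = 9/10, v = 51/10.

u = 9/10, v = 51/10, minimum P = -213/5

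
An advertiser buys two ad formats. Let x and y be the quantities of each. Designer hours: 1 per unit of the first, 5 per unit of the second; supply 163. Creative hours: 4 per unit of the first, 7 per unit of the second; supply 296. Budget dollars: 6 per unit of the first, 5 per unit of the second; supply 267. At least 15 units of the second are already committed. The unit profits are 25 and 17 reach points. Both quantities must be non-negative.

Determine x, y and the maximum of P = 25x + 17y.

Feasible corners and P = 25x + 17y:
  (0, 163/5) → P = 2771/5
  (0, 15) → P = 255
  (104/5, 711/25) → P = 25087/25
  (32, 15) → P = 1055

x = 32, y = 15, maximum P = 1055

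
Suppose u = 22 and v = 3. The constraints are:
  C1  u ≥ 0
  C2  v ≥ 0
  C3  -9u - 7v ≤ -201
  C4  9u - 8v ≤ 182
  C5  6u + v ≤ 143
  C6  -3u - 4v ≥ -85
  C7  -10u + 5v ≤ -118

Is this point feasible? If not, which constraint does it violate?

feasible

C1: 22 ≥ 0 ✓
C2: 3 ≥ 0 ✓
C3: -219 ≤ -201 ✓
C4: 174 ≤ 182 ✓
C5: 135 ≤ 143 ✓
C6: -78 ≥ -85 ✓
C7: -205 ≤ -118 ✓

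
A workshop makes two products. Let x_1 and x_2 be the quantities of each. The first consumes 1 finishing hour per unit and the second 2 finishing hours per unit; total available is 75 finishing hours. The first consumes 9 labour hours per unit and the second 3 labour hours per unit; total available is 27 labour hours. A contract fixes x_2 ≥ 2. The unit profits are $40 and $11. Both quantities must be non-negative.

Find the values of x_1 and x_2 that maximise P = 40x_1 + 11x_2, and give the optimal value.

Vertices and P = 40x_1 + 11x_2:
  (0, 9) → P = 99
  (0, 2) → P = 22
  (7/3, 2) → P = 346/3

The optimum lies where 9x_1 + 3x_2 = 27 and x_2 = 2.
Solving simultaneously gives x_1 = 7/3, x_2 = 2.

x_1 = 7/3, x_2 = 2, maximum P = 346/3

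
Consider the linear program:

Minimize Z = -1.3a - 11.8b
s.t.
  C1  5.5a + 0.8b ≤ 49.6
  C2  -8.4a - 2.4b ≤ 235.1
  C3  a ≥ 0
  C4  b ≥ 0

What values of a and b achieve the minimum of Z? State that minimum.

Feasible corners and Z = -1.3a - 11.8b:
  (0, 62) → Z = -3658/5
  (496/55, 0) → Z = -3224/275
  (0, 0) → Z = 0

At the optimal vertex, 5.5a + 0.8b = 49.6 and a = 0.
Solving simultaneously gives a = 0, b = 62.

a = 0, b = 62, minimum Z = -731.6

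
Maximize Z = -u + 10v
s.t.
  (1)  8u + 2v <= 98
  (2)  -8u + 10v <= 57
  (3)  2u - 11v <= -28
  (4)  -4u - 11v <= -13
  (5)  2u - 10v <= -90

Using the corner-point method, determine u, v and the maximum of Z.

Vertices and Z = -u + 10v:
  (433/48, 155/12) → Z = 5767/48
  (200/21, 229/21) → Z = 2090/21
  (11/2, 101/10) → Z = 191/2

u = 433/48, v = 155/12, maximum Z = 5767/48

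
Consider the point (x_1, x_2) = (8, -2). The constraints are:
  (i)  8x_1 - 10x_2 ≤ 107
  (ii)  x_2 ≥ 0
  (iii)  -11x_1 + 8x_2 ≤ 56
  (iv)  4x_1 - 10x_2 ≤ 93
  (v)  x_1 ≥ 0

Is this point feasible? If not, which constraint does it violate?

not feasible — violates (ii)

Constraint (ii): x_2 = -2, which is not ≥ 0. All other constraints are satisfied.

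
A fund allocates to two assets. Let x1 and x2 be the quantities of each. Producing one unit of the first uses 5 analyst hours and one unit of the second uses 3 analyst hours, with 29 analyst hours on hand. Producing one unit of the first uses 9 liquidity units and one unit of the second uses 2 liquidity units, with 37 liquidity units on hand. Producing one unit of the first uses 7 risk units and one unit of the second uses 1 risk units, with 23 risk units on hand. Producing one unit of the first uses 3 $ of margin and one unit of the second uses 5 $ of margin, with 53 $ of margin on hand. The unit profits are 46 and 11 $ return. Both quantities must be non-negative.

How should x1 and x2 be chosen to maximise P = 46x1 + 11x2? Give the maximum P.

Feasible corners and P = 46x1 + 11x2:
  (0, 0) → P = 0
  (0, 29/3) → P = 319/3
  (23/7, 0) → P = 1058/7
  (5/2, 11/2) → P = 351/2

The optimum lies where 5x1 + 3x2 = 29 and 7x1 + x2 = 23.
Solving simultaneously gives x1 = 5/2, x2 = 11/2.

x1 = 5/2, x2 = 11/2, maximum P = 351/2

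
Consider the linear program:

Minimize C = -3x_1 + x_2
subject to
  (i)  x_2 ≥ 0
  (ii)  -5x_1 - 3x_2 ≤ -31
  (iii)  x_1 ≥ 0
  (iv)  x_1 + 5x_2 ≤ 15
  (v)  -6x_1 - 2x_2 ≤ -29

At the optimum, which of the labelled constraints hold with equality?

(i) and (iv)

Feasible corners and C = -3x_1 + x_2:
  (31/5, 0) → C = -93/5
  (15, 0) → C = -45
  (5, 2) → C = -13

The minimum is at (15, 0). Substituting into each constraint, equality holds for (i) and (iv); the remaining constraints have slack.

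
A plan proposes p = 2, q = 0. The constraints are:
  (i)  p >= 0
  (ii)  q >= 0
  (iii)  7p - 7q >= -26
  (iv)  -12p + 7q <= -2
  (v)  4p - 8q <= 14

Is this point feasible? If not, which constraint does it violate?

feasible

(i): 2 ≥ 0 ✓
(ii): 0 ≥ 0 ✓
(iii): 14 ≥ -26 ✓
(iv): -24 ≤ -2 ✓
(v): 8 ≤ 14 ✓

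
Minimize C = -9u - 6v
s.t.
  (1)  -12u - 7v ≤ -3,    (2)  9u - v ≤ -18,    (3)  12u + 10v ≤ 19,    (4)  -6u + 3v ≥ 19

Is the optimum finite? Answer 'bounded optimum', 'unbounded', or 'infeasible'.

bounded optimum

Corner points and C = -9u - 6v:
  (-41/25, 81/25) → C = -117/25
  (-103/36, 16/3) → C = -25/4
  (-161/102, 129/34) → C = -291/34
The feasible region has finitely many vertices and no improving ray; the minimum is -291/34 at (-161/102, 129/34).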